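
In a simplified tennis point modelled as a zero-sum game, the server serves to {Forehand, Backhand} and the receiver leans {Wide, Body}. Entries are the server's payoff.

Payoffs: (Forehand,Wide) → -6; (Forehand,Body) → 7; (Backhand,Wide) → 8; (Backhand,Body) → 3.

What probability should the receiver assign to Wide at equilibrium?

2/9

Row minima: Forehand → -6, Backhand → 3; maximin = 3.
Column maxima: Wide → 8, Body → 7; minimax = 7.
3 ≠ 7, so there is no saddle point; optimal play is mixed.
Let the server play Forehand with probability p. Expected payoff against Wide: (-6)p + 8(1−p) = −14p + 8; against Body: 7p + 3(1−p) = 4p + 3.
Setting these equal: −14p + 8 = 4p + 3 ⇒ −18p = -5 ⇒ p = 5/18, and the value is (-14)·(5/18) + 8 = 37/9.
For the receiver: with q = P(Wide), equating Forehand's and Backhand's payoffs gives −13q + 7 = 5q + 3 ⇒ q = 2/9.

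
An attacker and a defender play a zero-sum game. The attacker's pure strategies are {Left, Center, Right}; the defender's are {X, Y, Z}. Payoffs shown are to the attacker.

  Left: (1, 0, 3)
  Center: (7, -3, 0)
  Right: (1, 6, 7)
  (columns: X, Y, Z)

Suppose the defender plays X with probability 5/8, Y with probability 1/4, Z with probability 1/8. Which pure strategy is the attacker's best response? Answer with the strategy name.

Center

Expected payoff of Left: (5/8)·1 + (1/4)·0 + (1/8)·3 = 1.
Expected payoff of Center: (5/8)·7 + (1/4)·(-3) + (1/8)·0 = 29/8.
Expected payoff of Right: (5/8)·1 + (1/4)·6 + (1/8)·7 = 3.
The largest is 29/8, so the attacker's best response is Center.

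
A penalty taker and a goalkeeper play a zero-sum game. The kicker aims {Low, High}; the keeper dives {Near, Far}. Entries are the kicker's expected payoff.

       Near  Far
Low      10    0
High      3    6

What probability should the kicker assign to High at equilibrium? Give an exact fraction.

10/13

Row minima: Low → 0, High → 3; maximin = 3.
Column maxima: Near → 10, Far → 6; minimax = 6.
3 ≠ 6, so there is no saddle point; optimal play is mixed.
Let the kicker play Low with probability p. Expected payoff against Near: 10p + 3(1−p) = 7p + 3; against Far: 0p + 6(1−p) = −6p + 6.
Setting these equal: 7p + 3 = −6p + 6 ⇒ 13p = 3 ⇒ p = 3/13, and the value is (7)·(3/13) + 3 = 60/13.
For the keeper: with q = P(Near), equating Low's and High's payoffs gives 10q = −3q + 6 ⇒ q = 6/13.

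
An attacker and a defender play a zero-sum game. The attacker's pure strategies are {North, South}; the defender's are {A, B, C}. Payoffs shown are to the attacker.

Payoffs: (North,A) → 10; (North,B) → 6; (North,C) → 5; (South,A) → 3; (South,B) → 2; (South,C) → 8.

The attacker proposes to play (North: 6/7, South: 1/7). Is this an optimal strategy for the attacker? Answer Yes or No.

Against A this mix gives (6/7)·10 + (1/7)·3 = 9.
Against B this mix gives (6/7)·6 + (1/7)·2 = 38/7.
Against C this mix gives (6/7)·5 + (1/7)·8 = 38/7.
All of the defender's active replies (B, C) yield 38/7, and no column does worse for the attacker. The mix makes the defender indifferent and guarantees 38/7, so it is optimal.

Yes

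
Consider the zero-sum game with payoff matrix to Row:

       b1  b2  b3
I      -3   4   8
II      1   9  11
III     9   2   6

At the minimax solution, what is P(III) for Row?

8/15

Row minima: I → -3, II → 1, III → 2; maximin = 2.
Column maxima: b1 → 9, b2 → 9, b3 → 11; minimax = 9.
2 ≠ 9, so there is no saddle point; optimal play is mixed.
I is strictly dominated by II, so Row never plays it.
b3 is strictly dominated by b2 (it gives Row strictly more in every row), so Column never plays it.
On the remaining 2×2 (II, III vs b1, b2):
Let Row play II with probability p. Expected payoff against b1: 1p + 9(1−p) = −8p + 9; against b2: 9p + 2(1−p) = 7p + 2.
Setting these equal: −8p + 9 = 7p + 2 ⇒ −15p = -7 ⇒ p = 7/15, and the value is (-8)·(7/15) + 9 = 79/15.
For Column: with q = P(b1), equating II's and III's payoffs gives −8q + 9 = 7q + 2 ⇒ q = 7/15.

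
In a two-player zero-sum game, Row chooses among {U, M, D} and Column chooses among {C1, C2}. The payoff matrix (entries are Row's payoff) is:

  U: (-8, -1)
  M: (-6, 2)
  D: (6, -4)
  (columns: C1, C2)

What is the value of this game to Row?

Row minima: U → -8, M → -6, D → -4; maximin = -4.
Column maxima: C1 → 6, C2 → 2; minimax = 2.
-4 ≠ 2, so there is no saddle point; optimal play is mixed.
U is strictly dominated by M, so Row never plays it.
On the remaining 2×2 (M, D vs C1, C2):
Let Row play M with probability p. Expected payoff against C1: (-6)p + 6(1−p) = −12p + 6; against C2: 2p + (-4)(1−p) = 6p − 4.
Setting these equal: −12p + 6 = 6p − 4 ⇒ −18p = -10 ⇒ p = 5/9, and the value is (-12)·(5/9) + 6 = -2/3.
For Column: with q = P(C1), equating M's and D's payoffs gives −8q + 2 = 10q − 4 ⇒ q = 1/3.

-2/3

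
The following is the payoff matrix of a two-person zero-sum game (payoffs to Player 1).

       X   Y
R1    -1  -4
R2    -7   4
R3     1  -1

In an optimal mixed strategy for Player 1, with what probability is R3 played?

Row minima: R1 → -4, R2 → -7, R3 → -1; maximin = -1.
Column maxima: X → 1, Y → 4; minimax = 1.
-1 ≠ 1, so there is no saddle point; optimal play is mixed.
R1 is strictly dominated by R3, so Player 1 never plays it.
On the remaining 2×2 (R2, R3 vs X, Y):
Let Player 1 play R2 with probability p. Expected payoff against X: (-7)p + 1(1−p) = −8p + 1; against Y: 4p + (-1)(1−p) = 5p − 1.
Setting these equal: −8p + 1 = 5p − 1 ⇒ −13p = -2 ⇒ p = 2/13, and the value is (-8)·(2/13) + 1 = -3/13.
For Player 2: with q = P(X), equating R2's and R3's payoffs gives −11q + 4 = 2q − 1 ⇒ q = 5/13.

11/13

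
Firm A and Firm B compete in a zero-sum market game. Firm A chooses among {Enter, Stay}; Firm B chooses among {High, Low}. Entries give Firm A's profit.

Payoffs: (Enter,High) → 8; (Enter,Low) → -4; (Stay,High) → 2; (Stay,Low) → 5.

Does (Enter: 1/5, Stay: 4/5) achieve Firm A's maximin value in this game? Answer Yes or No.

Against High this mix gives (1/5)·8 + (4/5)·2 = 16/5.
Against Low this mix gives (1/5)·(-4) + (4/5)·5 = 16/5.
All of Firm B's active replies (High, Low) yield 16/5, and no column does worse for Firm A. The mix makes Firm B indifferent and guarantees 16/5, so it is optimal.

Yes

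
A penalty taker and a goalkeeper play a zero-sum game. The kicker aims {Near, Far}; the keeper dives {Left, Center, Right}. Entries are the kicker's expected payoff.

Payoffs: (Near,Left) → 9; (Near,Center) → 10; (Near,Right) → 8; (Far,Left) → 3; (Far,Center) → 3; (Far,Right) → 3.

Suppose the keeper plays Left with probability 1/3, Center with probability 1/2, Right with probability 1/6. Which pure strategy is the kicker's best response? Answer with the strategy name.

Near

Expected payoff of Near: (1/3)·9 + (1/2)·10 + (1/6)·8 = 28/3.
Expected payoff of Far: (1/3)·3 + (1/2)·3 + (1/6)·3 = 3.
The largest is 28/3, so the kicker's best response is Near.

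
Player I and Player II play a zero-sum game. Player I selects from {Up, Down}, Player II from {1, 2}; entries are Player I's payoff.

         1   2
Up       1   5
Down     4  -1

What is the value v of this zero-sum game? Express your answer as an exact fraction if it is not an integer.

Row minima: Up → 1, Down → -1; maximin = 1.
Column maxima: 1 → 4, 2 → 5; minimax = 4.
1 ≠ 4, so there is no saddle point; optimal play is mixed.
Let Player I play Up with probability p. Expected payoff against 1: 1p + 4(1−p) = −3p + 4; against 2: 5p + (-1)(1−p) = 6p − 1.
Setting these equal: −3p + 4 = 6p − 1 ⇒ −9p = -5 ⇒ p = 5/9, and the value is (-3)·(5/9) + 4 = 7/3.
For Player II: with q = P(1), equating Up's and Down's payoffs gives −4q + 5 = 5q − 1 ⇒ q = 2/3.

7/3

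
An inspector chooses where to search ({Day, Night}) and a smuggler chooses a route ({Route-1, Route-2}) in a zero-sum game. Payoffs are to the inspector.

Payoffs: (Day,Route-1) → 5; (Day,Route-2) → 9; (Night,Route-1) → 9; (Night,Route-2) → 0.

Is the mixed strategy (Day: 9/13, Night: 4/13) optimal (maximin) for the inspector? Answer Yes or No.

Yes

Against Route-1 this mix gives (9/13)·5 + (4/13)·9 = 81/13.
Against Route-2 this mix gives (9/13)·9 + (4/13)·0 = 81/13.
All of the smuggler's active replies (Route-1, Route-2) yield 81/13, and no column does worse for the inspector. The mix makes the smuggler indifferent and guarantees 81/13, so it is optimal.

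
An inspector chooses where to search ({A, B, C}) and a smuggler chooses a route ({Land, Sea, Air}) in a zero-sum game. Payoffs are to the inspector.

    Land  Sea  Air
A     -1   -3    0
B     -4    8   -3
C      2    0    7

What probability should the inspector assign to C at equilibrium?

6/7

Row minima: A → -3, B → -4, C → 0; maximin = 0.
Column maxima: Land → 2, Sea → 8, Air → 7; minimax = 2.
0 ≠ 2, so there is no saddle point; optimal play is mixed.
A is strictly dominated by C, so the inspector never plays it.
Air is strictly dominated by Land (it gives the inspector strictly more in every row), so the smuggler never plays it.
On the remaining 2×2 (B, C vs Land, Sea):
Let the inspector play B with probability p. Expected payoff against Land: (-4)p + 2(1−p) = −6p + 2; against Sea: 8p + 0(1−p) = 8p.
Setting these equal: −6p + 2 = 8p ⇒ −14p = -2 ⇒ p = 1/7, and the value is (-6)·(1/7) + 2 = 8/7.
For the smuggler: with q = P(Land), equating B's and C's payoffs gives −12q + 8 = 2q ⇒ q = 4/7.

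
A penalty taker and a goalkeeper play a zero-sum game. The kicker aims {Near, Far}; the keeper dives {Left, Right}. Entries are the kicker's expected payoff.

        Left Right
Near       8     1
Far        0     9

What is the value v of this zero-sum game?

9/2

Row minima: Near → 1, Far → 0; maximin = 1.
Column maxima: Left → 8, Right → 9; minimax = 8.
1 ≠ 8, so there is no saddle point; optimal play is mixed.
Let the kicker play Near with probability p. Expected payoff against Left: 8p + 0(1−p) = 8p; against Right: 1p + 9(1−p) = −8p + 9.
Setting these equal: 8p = −8p + 9 ⇒ 16p = 9 ⇒ p = 9/16, and the value is (8)·(9/16) = 9/2.
For the keeper: with q = P(Left), equating Near's and Far's payoffs gives 7q + 1 = −9q + 9 ⇒ q = 1/2.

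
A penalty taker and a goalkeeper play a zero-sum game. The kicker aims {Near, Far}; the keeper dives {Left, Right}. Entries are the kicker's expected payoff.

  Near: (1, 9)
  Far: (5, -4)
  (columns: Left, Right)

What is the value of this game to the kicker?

Row minima: Near → 1, Far → -4; maximin = 1.
Column maxima: Left → 5, Right → 9; minimax = 5.
1 ≠ 5, so there is no saddle point; optimal play is mixed.
Let the kicker play Near with probability p. Expected payoff against Left: 1p + 5(1−p) = −4p + 5; against Right: 9p + (-4)(1−p) = 13p − 4.
Setting these equal: −4p + 5 = 13p − 4 ⇒ −17p = -9 ⇒ p = 9/17, and the value is (-4)·(9/17) + 5 = 49/17.
For the keeper: with q = P(Left), equating Near's and Far's payoffs gives −8q + 9 = 9q − 4 ⇒ q = 13/17.

49/17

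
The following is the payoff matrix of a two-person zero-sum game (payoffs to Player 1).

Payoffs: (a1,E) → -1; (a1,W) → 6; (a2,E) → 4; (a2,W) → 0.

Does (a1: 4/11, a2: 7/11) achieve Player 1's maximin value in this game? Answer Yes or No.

Against E this mix gives (4/11)·(-1) + (7/11)·4 = 24/11.
Against W this mix gives (4/11)·6 + (7/11)·0 = 24/11.
All of Player 2's active replies (E, W) yield 24/11, and no column does worse for Player 1. The mix makes Player 2 indifferent and guarantees 24/11, so it is optimal.

Yes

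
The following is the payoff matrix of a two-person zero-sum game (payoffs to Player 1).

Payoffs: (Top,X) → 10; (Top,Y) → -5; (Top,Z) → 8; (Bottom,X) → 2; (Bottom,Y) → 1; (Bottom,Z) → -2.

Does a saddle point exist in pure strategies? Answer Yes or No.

Row minima: Top → -5, Bottom → -2; maximin = -2.
Column maxima: X → 10, Y → 1, Z → 8; minimax = 1.
-2 ≠ 1, so no pure-strategy equilibrium exists.

No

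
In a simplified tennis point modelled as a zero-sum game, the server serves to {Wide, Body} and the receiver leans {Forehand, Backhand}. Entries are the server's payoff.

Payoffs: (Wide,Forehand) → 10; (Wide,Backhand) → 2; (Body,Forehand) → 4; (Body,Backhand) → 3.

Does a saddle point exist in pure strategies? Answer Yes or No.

Row minima: Wide → 2, Body → 3; maximin = 3.
Column maxima: Forehand → 10, Backhand → 3; minimax = 3.
maximin = minimax = 3, so a saddle point exists.

Yes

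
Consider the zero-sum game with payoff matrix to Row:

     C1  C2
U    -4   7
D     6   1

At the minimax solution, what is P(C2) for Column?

Row minima: U → -4, D → 1; maximin = 1.
Column maxima: C1 → 6, C2 → 7; minimax = 6.
1 ≠ 6, so there is no saddle point; optimal play is mixed.
Let Row play U with probability p. Expected payoff against C1: (-4)p + 6(1−p) = −10p + 6; against C2: 7p + 1(1−p) = 6p + 1.
Setting these equal: −10p + 6 = 6p + 1 ⇒ −16p = -5 ⇒ p = 5/16, and the value is (-10)·(5/16) + 6 = 23/8.
For Column: with q = P(C1), equating U's and D's payoffs gives −11q + 7 = 5q + 1 ⇒ q = 3/8.

5/8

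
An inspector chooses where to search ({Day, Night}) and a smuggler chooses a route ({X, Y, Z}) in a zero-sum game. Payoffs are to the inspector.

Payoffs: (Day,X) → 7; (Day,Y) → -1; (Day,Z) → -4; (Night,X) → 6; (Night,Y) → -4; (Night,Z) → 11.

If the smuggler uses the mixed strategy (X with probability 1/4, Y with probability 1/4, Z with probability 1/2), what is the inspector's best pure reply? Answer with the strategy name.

Expected payoff of Day: (1/4)·7 + (1/4)·(-1) + (1/2)·(-4) = -1/2.
Expected payoff of Night: (1/4)·6 + (1/4)·(-4) + (1/2)·11 = 6.
The largest is 6, so the inspector's best response is Night.

Night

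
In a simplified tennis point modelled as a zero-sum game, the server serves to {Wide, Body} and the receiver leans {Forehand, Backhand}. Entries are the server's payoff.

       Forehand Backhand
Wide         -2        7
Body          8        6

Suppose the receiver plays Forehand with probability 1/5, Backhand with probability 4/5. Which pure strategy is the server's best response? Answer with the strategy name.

Body

Expected payoff of Wide: (1/5)·(-2) + (4/5)·7 = 26/5.
Expected payoff of Body: (1/5)·8 + (4/5)·6 = 32/5.
The largest is 32/5, so the server's best response is Body.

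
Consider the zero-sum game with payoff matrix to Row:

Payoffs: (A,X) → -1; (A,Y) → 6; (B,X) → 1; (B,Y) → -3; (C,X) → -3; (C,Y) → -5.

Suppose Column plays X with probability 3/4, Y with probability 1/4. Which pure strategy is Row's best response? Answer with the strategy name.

Expected payoff of A: (3/4)·(-1) + (1/4)·6 = 3/4.
Expected payoff of B: (3/4)·1 + (1/4)·(-3) = 0.
Expected payoff of C: (3/4)·(-3) + (1/4)·(-5) = -7/2.
The largest is 3/4, so Row's best response is A.

A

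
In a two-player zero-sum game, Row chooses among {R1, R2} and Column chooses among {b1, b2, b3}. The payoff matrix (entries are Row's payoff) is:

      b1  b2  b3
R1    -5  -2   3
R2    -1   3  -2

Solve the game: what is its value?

Row minima: R1 → -5, R2 → -2; maximin = -2.
Column maxima: b1 → -1, b2 → 3, b3 → 3; minimax = -1.
-2 ≠ -1, so there is no saddle point; optimal play is mixed.
b2 is strictly dominated by b1 (it gives Row strictly more in every row), so Column never plays it.
On the remaining 2×2 (R1, R2 vs b1, b3):
Let Row play R1 with probability p. Expected payoff against b1: (-5)p + (-1)(1−p) = −4p − 1; against b3: 3p + (-2)(1−p) = 5p − 2.
Setting these equal: −4p − 1 = 5p − 2 ⇒ −9p = -1 ⇒ p = 1/9, and the value is (-4)·(1/9) − 1 = -13/9.
For Column: with q = P(b1), equating R1's and R2's payoffs gives −8q + 3 = q − 2 ⇒ q = 5/9.

-13/9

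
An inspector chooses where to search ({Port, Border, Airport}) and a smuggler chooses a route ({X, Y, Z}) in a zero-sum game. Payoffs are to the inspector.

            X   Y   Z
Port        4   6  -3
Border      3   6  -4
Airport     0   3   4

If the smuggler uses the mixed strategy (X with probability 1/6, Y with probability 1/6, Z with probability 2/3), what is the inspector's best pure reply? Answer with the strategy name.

Airport

Expected payoff of Port: (1/6)·4 + (1/6)·6 + (2/3)·(-3) = -1/3.
Expected payoff of Border: (1/6)·3 + (1/6)·6 + (2/3)·(-4) = -7/6.
Expected payoff of Airport: (1/6)·0 + (1/6)·3 + (2/3)·4 = 19/6.
The largest is 19/6, so the inspector's best response is Airport.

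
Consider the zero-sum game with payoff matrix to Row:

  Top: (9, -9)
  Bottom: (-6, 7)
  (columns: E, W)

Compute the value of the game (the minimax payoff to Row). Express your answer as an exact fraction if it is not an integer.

Row minima: Top → -9, Bottom → -6; maximin = -6.
Column maxima: E → 9, W → 7; minimax = 7.
-6 ≠ 7, so there is no saddle point; optimal play is mixed.
Let Row play Top with probability p. Expected payoff against E: 9p + (-6)(1−p) = 15p − 6; against W: (-9)p + 7(1−p) = −16p + 7.
Setting these equal: 15p − 6 = −16p + 7 ⇒ 31p = 13 ⇒ p = 13/31, and the value is (15)·(13/31) − 6 = 9/31.
For Column: with q = P(E), equating Top's and Bottom's payoffs gives 18q − 9 = −13q + 7 ⇒ q = 16/31.

9/31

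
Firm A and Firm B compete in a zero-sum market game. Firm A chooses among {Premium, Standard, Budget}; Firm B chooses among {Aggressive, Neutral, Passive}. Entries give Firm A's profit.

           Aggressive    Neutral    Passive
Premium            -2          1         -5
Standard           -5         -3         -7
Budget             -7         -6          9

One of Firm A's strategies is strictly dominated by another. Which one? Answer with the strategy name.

Premium gives a strictly higher payoff than Standard against every column: -2 > -5, 1 > -3, -5 > -7.
So Standard is strictly dominated and Firm A never plays it.

Standard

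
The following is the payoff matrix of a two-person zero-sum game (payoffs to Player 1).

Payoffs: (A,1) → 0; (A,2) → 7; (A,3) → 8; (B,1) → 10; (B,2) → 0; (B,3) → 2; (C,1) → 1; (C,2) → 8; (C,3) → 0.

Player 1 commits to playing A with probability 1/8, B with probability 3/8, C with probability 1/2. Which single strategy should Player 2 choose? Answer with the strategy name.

3

If Player 2 plays 1, Player 1's expected payoff is (1/8)·0 + (3/8)·10 + (1/2)·1 = 17/4.
If Player 2 plays 2, Player 1's expected payoff is (1/8)·7 + (3/8)·0 + (1/2)·8 = 39/8.
If Player 2 plays 3, Player 1's expected payoff is (1/8)·8 + (3/8)·2 + (1/2)·0 = 7/4.
Player 2 minimizes Player 1's payoff; the smallest is 7/4, so the best response is 3.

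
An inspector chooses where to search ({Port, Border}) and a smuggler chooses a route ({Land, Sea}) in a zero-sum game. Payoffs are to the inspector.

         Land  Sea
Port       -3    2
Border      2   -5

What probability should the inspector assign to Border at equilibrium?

Row minima: Port → -3, Border → -5; maximin = -3.
Column maxima: Land → 2, Sea → 2; minimax = 2.
-3 ≠ 2, so there is no saddle point; optimal play is mixed.
Let the inspector play Port with probability p. Expected payoff against Land: (-3)p + 2(1−p) = −5p + 2; against Sea: 2p + (-5)(1−p) = 7p − 5.
Setting these equal: −5p + 2 = 7p − 5 ⇒ −12p = -7 ⇒ p = 7/12, and the value is (-5)·(7/12) + 2 = -11/12.
For the smuggler: with q = P(Land), equating Port's and Border's payoffs gives −5q + 2 = 7q − 5 ⇒ q = 7/12.

5/12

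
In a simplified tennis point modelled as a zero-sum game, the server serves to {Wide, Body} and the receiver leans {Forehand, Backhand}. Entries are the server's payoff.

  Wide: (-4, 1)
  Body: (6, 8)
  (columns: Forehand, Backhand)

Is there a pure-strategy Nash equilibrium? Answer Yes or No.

Row minima: Wide → -4, Body → 6; maximin = 6.
Column maxima: Forehand → 6, Backhand → 8; minimax = 6.
maximin = minimax = 6, so a saddle point exists.

Yes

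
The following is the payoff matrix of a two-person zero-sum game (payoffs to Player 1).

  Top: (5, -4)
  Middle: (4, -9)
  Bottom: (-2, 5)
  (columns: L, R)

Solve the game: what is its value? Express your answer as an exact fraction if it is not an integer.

Row minima: Top → -4, Middle → -9, Bottom → -2; maximin = -2.
Column maxima: L → 5, R → 5; minimax = 5.
-2 ≠ 5, so there is no saddle point; optimal play is mixed.
Middle is strictly dominated by Top, so Player 1 never plays it.
On the remaining 2×2 (Top, Bottom vs L, R):
Let Player 1 play Top with probability p. Expected payoff against L: 5p + (-2)(1−p) = 7p − 2; against R: (-4)p + 5(1−p) = −9p + 5.
Setting these equal: 7p − 2 = −9p + 5 ⇒ 16p = 7 ⇒ p = 7/16, and the value is (7)·(7/16) − 2 = 17/16.
For Player 2: with q = P(L), equating Top's and Bottom's payoffs gives 9q − 4 = −7q + 5 ⇒ q = 9/16.

17/16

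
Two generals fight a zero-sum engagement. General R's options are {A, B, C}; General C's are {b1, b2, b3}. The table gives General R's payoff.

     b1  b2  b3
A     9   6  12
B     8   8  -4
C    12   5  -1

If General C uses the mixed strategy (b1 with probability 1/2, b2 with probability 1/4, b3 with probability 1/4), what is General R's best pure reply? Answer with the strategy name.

A

Expected payoff of A: (1/2)·9 + (1/4)·6 + (1/4)·12 = 9.
Expected payoff of B: (1/2)·8 + (1/4)·8 + (1/4)·(-4) = 5.
Expected payoff of C: (1/2)·12 + (1/4)·5 + (1/4)·(-1) = 7.
The largest is 9, so General R's best response is A.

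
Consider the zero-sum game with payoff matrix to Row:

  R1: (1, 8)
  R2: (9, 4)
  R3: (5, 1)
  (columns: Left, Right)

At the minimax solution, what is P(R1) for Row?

Row minima: R1 → 1, R2 → 4, R3 → 1; maximin = 4.
Column maxima: Left → 9, Right → 8; minimax = 8.
4 ≠ 8, so there is no saddle point; optimal play is mixed.
R3 is strictly dominated by R2, so Row never plays it.
On the remaining 2×2 (R1, R2 vs Left, Right):
Let Row play R1 with probability p. Expected payoff against Left: 1p + 9(1−p) = −8p + 9; against Right: 8p + 4(1−p) = 4p + 4.
Setting these equal: −8p + 9 = 4p + 4 ⇒ −12p = -5 ⇒ p = 5/12, and the value is (-8)·(5/12) + 9 = 17/3.
For Column: with q = P(Left), equating R1's and R2's payoffs gives −7q + 8 = 5q + 4 ⇒ q = 1/3.

5/12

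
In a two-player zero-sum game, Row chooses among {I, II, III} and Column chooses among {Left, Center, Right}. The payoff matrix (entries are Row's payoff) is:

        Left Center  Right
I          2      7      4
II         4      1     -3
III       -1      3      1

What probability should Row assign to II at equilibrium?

Row minima: I → 2, II → -3, III → -1; maximin = 2.
Column maxima: Left → 4, Center → 7, Right → 4; minimax = 4.
2 ≠ 4, so there is no saddle point; optimal play is mixed.
III is strictly dominated by I, so Row never plays it.
Center is strictly dominated by Right (it gives Row strictly more in every row), so Column never plays it.
On the remaining 2×2 (I, II vs Left, Right):
Let Row play I with probability p. Expected payoff against Left: 2p + 4(1−p) = −2p + 4; against Right: 4p + (-3)(1−p) = 7p − 3.
Setting these equal: −2p + 4 = 7p − 3 ⇒ −9p = -7 ⇒ p = 7/9, and the value is (-2)·(7/9) + 4 = 22/9.
For Column: with q = P(Left), equating I's and II's payoffs gives −2q + 4 = 7q − 3 ⇒ q = 7/9.

2/9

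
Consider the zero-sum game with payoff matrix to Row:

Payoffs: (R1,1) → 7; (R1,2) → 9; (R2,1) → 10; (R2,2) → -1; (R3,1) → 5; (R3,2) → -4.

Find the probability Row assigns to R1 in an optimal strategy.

11/13

Row minima: R1 → 7, R2 → -1, R3 → -4; maximin = 7.
Column maxima: 1 → 10, 2 → 9; minimax = 9.
7 ≠ 9, so there is no saddle point; optimal play is mixed.
R3 is strictly dominated by R1, so Row never plays it.
On the remaining 2×2 (R1, R2 vs 1, 2):
Let Row play R1 with probability p. Expected payoff against 1: 7p + 10(1−p) = −3p + 10; against 2: 9p + (-1)(1−p) = 10p − 1.
Setting these equal: −3p + 10 = 10p − 1 ⇒ −13p = -11 ⇒ p = 11/13, and the value is (-3)·(11/13) + 10 = 97/13.
For Column: with q = P(1), equating R1's and R2's payoffs gives −2q + 9 = 11q − 1 ⇒ q = 10/13.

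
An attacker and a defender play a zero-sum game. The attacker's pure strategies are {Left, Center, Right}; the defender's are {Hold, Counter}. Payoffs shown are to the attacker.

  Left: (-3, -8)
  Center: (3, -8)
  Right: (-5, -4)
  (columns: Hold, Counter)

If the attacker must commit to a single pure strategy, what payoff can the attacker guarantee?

Row minima: Left → -8, Center → -8, Right → -5.
The best of these is -5.

-5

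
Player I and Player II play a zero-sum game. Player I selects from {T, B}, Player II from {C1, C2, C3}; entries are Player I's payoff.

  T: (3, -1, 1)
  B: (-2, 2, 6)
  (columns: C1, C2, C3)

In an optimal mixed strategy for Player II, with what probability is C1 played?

Row minima: T → -1, B → -2; maximin = -1.
Column maxima: C1 → 3, C2 → 2, C3 → 6; minimax = 2.
-1 ≠ 2, so there is no saddle point; optimal play is mixed.
C3 is strictly dominated by C2 (it gives Player I strictly more in every row), so Player II never plays it.
On the remaining 2×2 (T, B vs C1, C2):
Let Player I play T with probability p. Expected payoff against C1: 3p + (-2)(1−p) = 5p − 2; against C2: (-1)p + 2(1−p) = −3p + 2.
Setting these equal: 5p − 2 = −3p + 2 ⇒ 8p = 4 ⇒ p = 1/2, and the value is (5)·(1/2) − 2 = 1/2.
For Player II: with q = P(C1), equating T's and B's payoffs gives 4q − 1 = −4q + 2 ⇒ q = 3/8.

3/8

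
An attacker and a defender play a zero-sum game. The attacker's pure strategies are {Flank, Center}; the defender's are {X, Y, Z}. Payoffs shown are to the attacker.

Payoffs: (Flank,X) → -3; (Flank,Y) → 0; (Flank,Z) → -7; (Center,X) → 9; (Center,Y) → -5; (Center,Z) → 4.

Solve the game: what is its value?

-35/16

Row minima: Flank → -7, Center → -5; maximin = -5.
Column maxima: X → 9, Y → 0, Z → 4; minimax = 0.
-5 ≠ 0, so there is no saddle point; optimal play is mixed.
X is strictly dominated by Z (it gives the attacker strictly more in every row), so the defender never plays it.
On the remaining 2×2 (Flank, Center vs Y, Z):
Let the attacker play Flank with probability p. Expected payoff against Y: 0p + (-5)(1−p) = 5p − 5; against Z: (-7)p + 4(1−p) = −11p + 4.
Setting these equal: 5p − 5 = −11p + 4 ⇒ 16p = 9 ⇒ p = 9/16, and the value is (5)·(9/16) − 5 = -35/16.
For the defender: with q = P(Y), equating Flank's and Center's payoffs gives 7q − 7 = −9q + 4 ⇒ q = 11/16.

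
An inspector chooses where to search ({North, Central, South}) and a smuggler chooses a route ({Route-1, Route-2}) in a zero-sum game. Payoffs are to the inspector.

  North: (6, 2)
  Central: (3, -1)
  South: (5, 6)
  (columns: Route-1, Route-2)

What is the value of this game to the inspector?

26/5

Row minima: North → 2, Central → -1, South → 5; maximin = 5.
Column maxima: Route-1 → 6, Route-2 → 6; minimax = 6.
5 ≠ 6, so there is no saddle point; optimal play is mixed.
Central is strictly dominated by North, so the inspector never plays it.
On the remaining 2×2 (North, South vs Route-1, Route-2):
Let the inspector play North with probability p. Expected payoff against Route-1: 6p + 5(1−p) = p + 5; against Route-2: 2p + 6(1−p) = −4p + 6.
Setting these equal: p + 5 = −4p + 6 ⇒ 5p = 1 ⇒ p = 1/5, and the value is (1)·(1/5) + 5 = 26/5.
For the smuggler: with q = P(Route-1), equating North's and South's payoffs gives 4q + 2 = −q + 6 ⇒ q = 4/5.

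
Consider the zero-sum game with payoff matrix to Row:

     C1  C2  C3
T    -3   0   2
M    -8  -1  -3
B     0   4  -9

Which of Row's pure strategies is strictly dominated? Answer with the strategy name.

T gives a strictly higher payoff than M against every column: -3 > -8, 0 > -1, 2 > -3.
So M is strictly dominated and Row never plays it.

M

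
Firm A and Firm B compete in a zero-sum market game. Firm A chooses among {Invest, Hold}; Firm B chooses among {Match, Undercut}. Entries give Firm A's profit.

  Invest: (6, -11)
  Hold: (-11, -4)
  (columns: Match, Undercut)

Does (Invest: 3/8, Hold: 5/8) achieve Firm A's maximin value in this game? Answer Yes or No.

Against Match this mix gives (3/8)·6 + (5/8)·(-11) = -37/8.
Against Undercut this mix gives (3/8)·(-11) + (5/8)·(-4) = -53/8.
Firm B will play Undercut, holding Firm A to -53/8. Shifting weight toward the row that does better against Undercut would raise this floor (the equalizing mix achieves -145/24 against both Undercut and Match), so the proposed strategy is not optimal.

No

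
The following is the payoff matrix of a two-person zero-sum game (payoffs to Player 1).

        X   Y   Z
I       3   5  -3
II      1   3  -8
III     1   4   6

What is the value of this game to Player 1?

Row minima: I → -3, II → -8, III → 1; maximin = 1.
Column maxima: X → 3, Y → 5, Z → 6; minimax = 3.
1 ≠ 3, so there is no saddle point; optimal play is mixed.
II is strictly dominated by I, so Player 1 never plays it.
Y is strictly dominated by X (it gives Player 1 strictly more in every row), so Player 2 never plays it.
On the remaining 2×2 (I, III vs X, Z):
Let Player 1 play I with probability p. Expected payoff against X: 3p + 1(1−p) = 2p + 1; against Z: (-3)p + 6(1−p) = −9p + 6.
Setting these equal: 2p + 1 = −9p + 6 ⇒ 11p = 5 ⇒ p = 5/11, and the value is (2)·(5/11) + 1 = 21/11.
For Player 2: with q = P(X), equating I's and III's payoffs gives 6q − 3 = −5q + 6 ⇒ q = 9/11.

21/11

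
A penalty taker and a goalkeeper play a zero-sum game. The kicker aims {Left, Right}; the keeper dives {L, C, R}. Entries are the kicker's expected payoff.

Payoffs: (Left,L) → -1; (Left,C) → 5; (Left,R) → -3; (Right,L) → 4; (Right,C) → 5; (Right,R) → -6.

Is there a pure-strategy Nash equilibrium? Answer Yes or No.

Yes

Row minima: Left → -3, Right → -6; maximin = -3.
Column maxima: L → 4, C → 5, R → -3; minimax = -3.
maximin = minimax = -3, so a saddle point exists.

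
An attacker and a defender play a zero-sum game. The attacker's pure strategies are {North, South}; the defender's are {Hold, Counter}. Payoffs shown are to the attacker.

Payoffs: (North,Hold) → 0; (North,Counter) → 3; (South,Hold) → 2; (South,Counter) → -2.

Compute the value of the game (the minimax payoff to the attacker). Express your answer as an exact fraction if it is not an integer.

6/7

Row minima: North → 0, South → -2; maximin = 0.
Column maxima: Hold → 2, Counter → 3; minimax = 2.
0 ≠ 2, so there is no saddle point; optimal play is mixed.
Let the attacker play North with probability p. Expected payoff against Hold: 0p + 2(1−p) = −2p + 2; against Counter: 3p + (-2)(1−p) = 5p − 2.
Setting these equal: −2p + 2 = 5p − 2 ⇒ −7p = -4 ⇒ p = 4/7, and the value is (-2)·(4/7) + 2 = 6/7.
For the defender: with q = P(Hold), equating North's and South's payoffs gives −3q + 3 = 4q − 2 ⇒ q = 5/7.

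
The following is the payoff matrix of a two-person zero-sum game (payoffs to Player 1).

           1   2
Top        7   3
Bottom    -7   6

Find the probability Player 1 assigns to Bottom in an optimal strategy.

Row minima: Top → 3, Bottom → -7; maximin = 3.
Column maxima: 1 → 7, 2 → 6; minimax = 6.
3 ≠ 6, so there is no saddle point; optimal play is mixed.
Let Player 1 play Top with probability p. Expected payoff against 1: 7p + (-7)(1−p) = 14p − 7; against 2: 3p + 6(1−p) = −3p + 6.
Setting these equal: 14p − 7 = −3p + 6 ⇒ 17p = 13 ⇒ p = 13/17, and the value is (14)·(13/17) − 7 = 63/17.
For Player 2: with q = P(1), equating Top's and Bottom's payoffs gives 4q + 3 = −13q + 6 ⇒ q = 3/17.

4/17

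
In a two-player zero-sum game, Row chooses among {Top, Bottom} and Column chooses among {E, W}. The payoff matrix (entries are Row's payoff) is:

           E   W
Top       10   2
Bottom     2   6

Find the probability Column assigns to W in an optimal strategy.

Row minima: Top → 2, Bottom → 2; maximin = 2.
Column maxima: E → 10, W → 6; minimax = 6.
2 ≠ 6, so there is no saddle point; optimal play is mixed.
Let Row play Top with probability p. Expected payoff against E: 10p + 2(1−p) = 8p + 2; against W: 2p + 6(1−p) = −4p + 6.
Setting these equal: 8p + 2 = −4p + 6 ⇒ 12p = 4 ⇒ p = 1/3, and the value is (8)·(1/3) + 2 = 14/3.
For Column: with q = P(E), equating Top's and Bottom's payoffs gives 8q + 2 = −4q + 6 ⇒ q = 1/3.

2/3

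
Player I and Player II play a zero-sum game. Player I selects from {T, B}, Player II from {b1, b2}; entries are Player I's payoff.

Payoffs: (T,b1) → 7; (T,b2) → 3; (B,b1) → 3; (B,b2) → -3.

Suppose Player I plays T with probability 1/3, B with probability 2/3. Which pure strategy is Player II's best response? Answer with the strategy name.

b2

If Player II plays b1, Player I's expected payoff is (1/3)·7 + (2/3)·3 = 13/3.
If Player II plays b2, Player I's expected payoff is (1/3)·3 + (2/3)·(-3) = -1.
Player II minimizes Player I's payoff; the smallest is -1, so the best response is b2.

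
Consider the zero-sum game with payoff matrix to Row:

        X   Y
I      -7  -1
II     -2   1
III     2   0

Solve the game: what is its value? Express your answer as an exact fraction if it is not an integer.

2/5

Row minima: I → -7, II → -2, III → 0; maximin = 0.
Column maxima: X → 2, Y → 1; minimax = 1.
0 ≠ 1, so there is no saddle point; optimal play is mixed.
I is strictly dominated by II, so Row never plays it.
On the remaining 2×2 (II, III vs X, Y):
Let Row play II with probability p. Expected payoff against X: (-2)p + 2(1−p) = −4p + 2; against Y: 1p + 0(1−p) = p.
Setting these equal: −4p + 2 = p ⇒ −5p = -2 ⇒ p = 2/5, and the value is (-4)·(2/5) + 2 = 2/5.
For Column: with q = P(X), equating II's and III's payoffs gives −3q + 1 = 2q ⇒ q = 1/5.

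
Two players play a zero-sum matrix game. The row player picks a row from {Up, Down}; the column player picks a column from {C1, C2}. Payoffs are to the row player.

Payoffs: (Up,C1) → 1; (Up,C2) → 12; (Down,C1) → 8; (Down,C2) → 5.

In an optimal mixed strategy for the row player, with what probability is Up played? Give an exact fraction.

3/14

Row minima: Up → 1, Down → 5; maximin = 5.
Column maxima: C1 → 8, C2 → 12; minimax = 8.
5 ≠ 8, so there is no saddle point; optimal play is mixed.
Let the row player play Up with probability p. Expected payoff against C1: 1p + 8(1−p) = −7p + 8; against C2: 12p + 5(1−p) = 7p + 5.
Setting these equal: −7p + 8 = 7p + 5 ⇒ −14p = -3 ⇒ p = 3/14, and the value is (-7)·(3/14) + 8 = 13/2.
For the column player: with q = P(C1), equating Up's and Down's payoffs gives −11q + 12 = 3q + 5 ⇒ q = 1/2.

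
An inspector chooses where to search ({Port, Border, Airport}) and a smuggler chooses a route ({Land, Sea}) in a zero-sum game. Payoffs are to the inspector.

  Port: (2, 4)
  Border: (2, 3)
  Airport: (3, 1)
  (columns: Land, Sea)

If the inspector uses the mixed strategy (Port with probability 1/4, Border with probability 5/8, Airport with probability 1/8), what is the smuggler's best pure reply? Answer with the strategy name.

If the smuggler plays Land, the inspector's expected payoff is (1/4)·2 + (5/8)·2 + (1/8)·3 = 17/8.
If the smuggler plays Sea, the inspector's expected payoff is (1/4)·4 + (5/8)·3 + (1/8)·1 = 3.
The smuggler minimizes the inspector's payoff; the smallest is 17/8, so the best response is Land.

Land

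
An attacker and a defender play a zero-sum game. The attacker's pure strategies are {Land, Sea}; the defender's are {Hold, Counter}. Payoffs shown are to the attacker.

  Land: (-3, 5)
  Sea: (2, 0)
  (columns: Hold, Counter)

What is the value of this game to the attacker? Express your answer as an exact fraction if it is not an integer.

1

Row minima: Land → -3, Sea → 0; maximin = 0.
Column maxima: Hold → 2, Counter → 5; minimax = 2.
0 ≠ 2, so there is no saddle point; optimal play is mixed.
Let the attacker play Land with probability p. Expected payoff against Hold: (-3)p + 2(1−p) = −5p + 2; against Counter: 5p + 0(1−p) = 5p.
Setting these equal: −5p + 2 = 5p ⇒ −10p = -2 ⇒ p = 1/5, and the value is (-5)·(1/5) + 2 = 1.
For the defender: with q = P(Hold), equating Land's and Sea's payoffs gives −8q + 5 = 2q ⇒ q = 1/2.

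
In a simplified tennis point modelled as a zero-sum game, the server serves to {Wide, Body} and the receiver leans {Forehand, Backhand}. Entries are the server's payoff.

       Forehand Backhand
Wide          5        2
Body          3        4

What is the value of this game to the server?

Row minima: Wide → 2, Body → 3; maximin = 3.
Column maxima: Forehand → 5, Backhand → 4; minimax = 4.
3 ≠ 4, so there is no saddle point; optimal play is mixed.
Let the server play Wide with probability p. Expected payoff against Forehand: 5p + 3(1−p) = 2p + 3; against Backhand: 2p + 4(1−p) = −2p + 4.
Setting these equal: 2p + 3 = −2p + 4 ⇒ 4p = 1 ⇒ p = 1/4, and the value is (2)·(1/4) + 3 = 7/2.
For the receiver: with q = P(Forehand), equating Wide's and Body's payoffs gives 3q + 2 = −q + 4 ⇒ q = 1/2.

7/2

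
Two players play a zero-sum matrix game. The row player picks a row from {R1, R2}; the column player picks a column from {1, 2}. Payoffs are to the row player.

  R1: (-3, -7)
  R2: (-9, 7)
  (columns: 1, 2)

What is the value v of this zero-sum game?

-21/5

Row minima: R1 → -7, R2 → -9; maximin = -7.
Column maxima: 1 → -3, 2 → 7; minimax = -3.
-7 ≠ -3, so there is no saddle point; optimal play is mixed.
Let the row player play R1 with probability p. Expected payoff against 1: (-3)p + (-9)(1−p) = 6p − 9; against 2: (-7)p + 7(1−p) = −14p + 7.
Setting these equal: 6p − 9 = −14p + 7 ⇒ 20p = 16 ⇒ p = 4/5, and the value is (6)·(4/5) − 9 = -21/5.
For the column player: with q = P(1), equating R1's and R2's payoffs gives 4q − 7 = −16q + 7 ⇒ q = 7/10.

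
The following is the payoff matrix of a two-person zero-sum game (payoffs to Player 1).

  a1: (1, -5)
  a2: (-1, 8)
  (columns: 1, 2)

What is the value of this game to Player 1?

1/5

Row minima: a1 → -5, a2 → -1; maximin = -1.
Column maxima: 1 → 1, 2 → 8; minimax = 1.
-1 ≠ 1, so there is no saddle point; optimal play is mixed.
Let Player 1 play a1 with probability p. Expected payoff against 1: 1p + (-1)(1−p) = 2p − 1; against 2: (-5)p + 8(1−p) = −13p + 8.
Setting these equal: 2p − 1 = −13p + 8 ⇒ 15p = 9 ⇒ p = 3/5, and the value is (2)·(3/5) − 1 = 1/5.
For Player 2: with q = P(1), equating a1's and a2's payoffs gives 6q − 5 = −9q + 8 ⇒ q = 13/15.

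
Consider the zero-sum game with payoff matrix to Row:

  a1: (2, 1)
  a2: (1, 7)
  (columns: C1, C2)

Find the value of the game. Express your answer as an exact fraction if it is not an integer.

13/7

Row minima: a1 → 1, a2 → 1; maximin = 1.
Column maxima: C1 → 2, C2 → 7; minimax = 2.
1 ≠ 2, so there is no saddle point; optimal play is mixed.
Let Row play a1 with probability p. Expected payoff against C1: 2p + 1(1−p) = p + 1; against C2: 1p + 7(1−p) = −6p + 7.
Setting these equal: p + 1 = −6p + 7 ⇒ 7p = 6 ⇒ p = 6/7, and the value is (1)·(6/7) + 1 = 13/7.
For Column: with q = P(C1), equating a1's and a2's payoffs gives q + 1 = −6q + 7 ⇒ q = 6/7.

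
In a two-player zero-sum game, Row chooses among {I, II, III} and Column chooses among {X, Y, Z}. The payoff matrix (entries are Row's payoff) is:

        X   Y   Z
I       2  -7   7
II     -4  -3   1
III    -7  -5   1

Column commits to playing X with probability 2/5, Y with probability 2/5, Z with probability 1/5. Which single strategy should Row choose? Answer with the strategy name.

Expected payoff of I: (2/5)·2 + (2/5)·(-7) + (1/5)·7 = -3/5.
Expected payoff of II: (2/5)·(-4) + (2/5)·(-3) + (1/5)·1 = -13/5.
Expected payoff of III: (2/5)·(-7) + (2/5)·(-5) + (1/5)·1 = -23/5.
The largest is -3/5, so Row's best response is I.

I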